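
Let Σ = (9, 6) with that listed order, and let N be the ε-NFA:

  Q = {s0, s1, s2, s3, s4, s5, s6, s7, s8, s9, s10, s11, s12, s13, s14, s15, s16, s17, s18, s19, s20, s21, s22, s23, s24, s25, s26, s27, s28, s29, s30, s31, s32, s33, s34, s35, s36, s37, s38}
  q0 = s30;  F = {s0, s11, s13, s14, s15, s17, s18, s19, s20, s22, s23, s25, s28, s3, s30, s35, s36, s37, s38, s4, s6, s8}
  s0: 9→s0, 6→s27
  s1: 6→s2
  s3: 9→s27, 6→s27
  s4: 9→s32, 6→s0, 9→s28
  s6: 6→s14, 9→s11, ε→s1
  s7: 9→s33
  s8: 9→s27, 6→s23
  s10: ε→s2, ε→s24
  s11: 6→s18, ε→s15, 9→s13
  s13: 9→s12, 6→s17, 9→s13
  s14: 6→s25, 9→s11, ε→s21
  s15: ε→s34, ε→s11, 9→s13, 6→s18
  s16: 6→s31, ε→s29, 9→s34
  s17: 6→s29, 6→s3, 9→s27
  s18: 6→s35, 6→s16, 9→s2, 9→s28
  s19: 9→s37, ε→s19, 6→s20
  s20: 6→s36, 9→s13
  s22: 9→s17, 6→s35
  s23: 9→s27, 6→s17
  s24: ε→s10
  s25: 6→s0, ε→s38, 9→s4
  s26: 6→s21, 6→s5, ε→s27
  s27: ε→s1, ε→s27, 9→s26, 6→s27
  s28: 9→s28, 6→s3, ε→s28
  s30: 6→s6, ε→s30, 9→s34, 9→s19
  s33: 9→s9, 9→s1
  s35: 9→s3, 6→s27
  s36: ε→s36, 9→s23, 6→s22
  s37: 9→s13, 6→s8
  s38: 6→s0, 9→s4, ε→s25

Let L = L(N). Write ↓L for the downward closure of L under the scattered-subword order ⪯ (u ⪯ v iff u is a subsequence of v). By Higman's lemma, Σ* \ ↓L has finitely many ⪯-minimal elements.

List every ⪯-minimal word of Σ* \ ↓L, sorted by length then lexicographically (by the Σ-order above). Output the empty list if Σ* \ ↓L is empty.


|Q|=39, |F|=22, |δ|=78 (18 ε).
min D↑ (21 st, q0=0, F={13}): 0:9→1,6→2 1:9→3,6→4 2:9→5,6→6 3:9→7,6→8 4:9→7,6→9 5:9→7,6→10 6:9→5,6→11 7:9→7,6→12 8:9→13,6→14 9:9→14,6→15 10:9→16,6→17 11:9→18,6→19 12:9→13,6→20 13:9→13,6→13 14:9→13,6→12 15:9→12,6→17 16:9→16,6→20 17:9→20,6→13 18:9→16,6→19 19:9→19,6→13 20:9→13,6→13 (ε-aug+det+¬).
'9969': |S_i|=[34, 29, 18, 11, 6] end={s1,s2,s21,s26,s27,s5} ∉↓L; 4/4 single-dels accept.
'96699': run [34, 29, 23, 16, 11, 6] end={s1,s2,s21,s26,s27,s5} rej; 5/5 deletions ∈↓L.
'69666': |S_i|=[34, 31, 23, 16, 12, 7] end={s1,s2,s21,s26,s27,s31,s5} rej; 5/5 single-dels accept.
'66666': |S_i|=[34, 31, 28, 21, 13, 7] end={s1,s2,s21,s26,s27,s31,s5} — reject; 5/5 single-dels accept.
'999666': N↓-sim [34, 29, 18, 13, 9, 8, 6] end={s1,s2,s21,s26,s27,s5} — reject; 6/6 single-dels accept.
5 minimals (antichain).

min(Σ*\↓L) = [9969, 96699, 69666, 66666, 999666].


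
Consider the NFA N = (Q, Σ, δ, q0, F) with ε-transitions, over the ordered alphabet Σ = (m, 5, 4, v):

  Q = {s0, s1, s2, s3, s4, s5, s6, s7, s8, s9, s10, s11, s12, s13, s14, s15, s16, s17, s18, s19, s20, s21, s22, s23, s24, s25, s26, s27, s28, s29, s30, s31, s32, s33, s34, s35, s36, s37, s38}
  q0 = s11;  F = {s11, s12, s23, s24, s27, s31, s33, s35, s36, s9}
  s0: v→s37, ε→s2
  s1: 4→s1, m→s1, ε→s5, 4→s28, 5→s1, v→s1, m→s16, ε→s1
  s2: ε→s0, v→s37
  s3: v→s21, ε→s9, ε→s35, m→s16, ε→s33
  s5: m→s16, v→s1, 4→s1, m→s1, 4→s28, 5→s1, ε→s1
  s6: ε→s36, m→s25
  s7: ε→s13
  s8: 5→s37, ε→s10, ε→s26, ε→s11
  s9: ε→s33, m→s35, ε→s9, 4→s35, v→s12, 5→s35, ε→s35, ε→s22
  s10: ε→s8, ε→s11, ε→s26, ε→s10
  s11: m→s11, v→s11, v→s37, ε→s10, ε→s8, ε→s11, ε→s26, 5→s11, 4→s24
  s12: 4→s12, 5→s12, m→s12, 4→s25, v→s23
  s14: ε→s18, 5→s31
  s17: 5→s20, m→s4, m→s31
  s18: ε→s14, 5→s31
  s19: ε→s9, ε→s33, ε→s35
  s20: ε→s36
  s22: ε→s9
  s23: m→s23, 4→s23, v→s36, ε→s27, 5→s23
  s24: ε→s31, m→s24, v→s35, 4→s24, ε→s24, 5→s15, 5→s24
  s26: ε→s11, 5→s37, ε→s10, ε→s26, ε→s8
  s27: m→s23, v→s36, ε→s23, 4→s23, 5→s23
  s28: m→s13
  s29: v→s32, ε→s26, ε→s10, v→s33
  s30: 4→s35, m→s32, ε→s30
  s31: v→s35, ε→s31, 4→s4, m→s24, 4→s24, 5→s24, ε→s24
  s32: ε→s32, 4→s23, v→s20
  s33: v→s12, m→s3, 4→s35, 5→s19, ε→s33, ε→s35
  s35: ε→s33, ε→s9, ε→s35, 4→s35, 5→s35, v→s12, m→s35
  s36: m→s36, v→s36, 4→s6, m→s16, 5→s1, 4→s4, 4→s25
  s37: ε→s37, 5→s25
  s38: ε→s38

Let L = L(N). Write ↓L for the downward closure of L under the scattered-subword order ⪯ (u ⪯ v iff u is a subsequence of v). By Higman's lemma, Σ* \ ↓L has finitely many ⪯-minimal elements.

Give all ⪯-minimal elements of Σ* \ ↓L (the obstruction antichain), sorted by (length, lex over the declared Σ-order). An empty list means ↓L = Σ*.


|Q|=39, |F|=10, |δ|=132 (53 ε).
min D↑ (7 st, q0=0, F={6}): 0:m→0,5→0,4→1,v→0 1:m→1,5→1,4→1,v→2 2:m→2,5→2,4→2,v→3 3:m→3,5→3,4→3,v→4 4:m→4,5→4,4→4,v→5 5:m→5,5→6,4→5,v→5 6:m→6,5→6,4→6,v→6 [Hopcroft].
'4vvvv5': run [27, 22, 19, 13, 11, 9, 5] end={s1,s13,s16,s28,s5} — reject; 6/6 single-dels accept.
1 minimals (antichain).

Antichain: [4vvvv5].


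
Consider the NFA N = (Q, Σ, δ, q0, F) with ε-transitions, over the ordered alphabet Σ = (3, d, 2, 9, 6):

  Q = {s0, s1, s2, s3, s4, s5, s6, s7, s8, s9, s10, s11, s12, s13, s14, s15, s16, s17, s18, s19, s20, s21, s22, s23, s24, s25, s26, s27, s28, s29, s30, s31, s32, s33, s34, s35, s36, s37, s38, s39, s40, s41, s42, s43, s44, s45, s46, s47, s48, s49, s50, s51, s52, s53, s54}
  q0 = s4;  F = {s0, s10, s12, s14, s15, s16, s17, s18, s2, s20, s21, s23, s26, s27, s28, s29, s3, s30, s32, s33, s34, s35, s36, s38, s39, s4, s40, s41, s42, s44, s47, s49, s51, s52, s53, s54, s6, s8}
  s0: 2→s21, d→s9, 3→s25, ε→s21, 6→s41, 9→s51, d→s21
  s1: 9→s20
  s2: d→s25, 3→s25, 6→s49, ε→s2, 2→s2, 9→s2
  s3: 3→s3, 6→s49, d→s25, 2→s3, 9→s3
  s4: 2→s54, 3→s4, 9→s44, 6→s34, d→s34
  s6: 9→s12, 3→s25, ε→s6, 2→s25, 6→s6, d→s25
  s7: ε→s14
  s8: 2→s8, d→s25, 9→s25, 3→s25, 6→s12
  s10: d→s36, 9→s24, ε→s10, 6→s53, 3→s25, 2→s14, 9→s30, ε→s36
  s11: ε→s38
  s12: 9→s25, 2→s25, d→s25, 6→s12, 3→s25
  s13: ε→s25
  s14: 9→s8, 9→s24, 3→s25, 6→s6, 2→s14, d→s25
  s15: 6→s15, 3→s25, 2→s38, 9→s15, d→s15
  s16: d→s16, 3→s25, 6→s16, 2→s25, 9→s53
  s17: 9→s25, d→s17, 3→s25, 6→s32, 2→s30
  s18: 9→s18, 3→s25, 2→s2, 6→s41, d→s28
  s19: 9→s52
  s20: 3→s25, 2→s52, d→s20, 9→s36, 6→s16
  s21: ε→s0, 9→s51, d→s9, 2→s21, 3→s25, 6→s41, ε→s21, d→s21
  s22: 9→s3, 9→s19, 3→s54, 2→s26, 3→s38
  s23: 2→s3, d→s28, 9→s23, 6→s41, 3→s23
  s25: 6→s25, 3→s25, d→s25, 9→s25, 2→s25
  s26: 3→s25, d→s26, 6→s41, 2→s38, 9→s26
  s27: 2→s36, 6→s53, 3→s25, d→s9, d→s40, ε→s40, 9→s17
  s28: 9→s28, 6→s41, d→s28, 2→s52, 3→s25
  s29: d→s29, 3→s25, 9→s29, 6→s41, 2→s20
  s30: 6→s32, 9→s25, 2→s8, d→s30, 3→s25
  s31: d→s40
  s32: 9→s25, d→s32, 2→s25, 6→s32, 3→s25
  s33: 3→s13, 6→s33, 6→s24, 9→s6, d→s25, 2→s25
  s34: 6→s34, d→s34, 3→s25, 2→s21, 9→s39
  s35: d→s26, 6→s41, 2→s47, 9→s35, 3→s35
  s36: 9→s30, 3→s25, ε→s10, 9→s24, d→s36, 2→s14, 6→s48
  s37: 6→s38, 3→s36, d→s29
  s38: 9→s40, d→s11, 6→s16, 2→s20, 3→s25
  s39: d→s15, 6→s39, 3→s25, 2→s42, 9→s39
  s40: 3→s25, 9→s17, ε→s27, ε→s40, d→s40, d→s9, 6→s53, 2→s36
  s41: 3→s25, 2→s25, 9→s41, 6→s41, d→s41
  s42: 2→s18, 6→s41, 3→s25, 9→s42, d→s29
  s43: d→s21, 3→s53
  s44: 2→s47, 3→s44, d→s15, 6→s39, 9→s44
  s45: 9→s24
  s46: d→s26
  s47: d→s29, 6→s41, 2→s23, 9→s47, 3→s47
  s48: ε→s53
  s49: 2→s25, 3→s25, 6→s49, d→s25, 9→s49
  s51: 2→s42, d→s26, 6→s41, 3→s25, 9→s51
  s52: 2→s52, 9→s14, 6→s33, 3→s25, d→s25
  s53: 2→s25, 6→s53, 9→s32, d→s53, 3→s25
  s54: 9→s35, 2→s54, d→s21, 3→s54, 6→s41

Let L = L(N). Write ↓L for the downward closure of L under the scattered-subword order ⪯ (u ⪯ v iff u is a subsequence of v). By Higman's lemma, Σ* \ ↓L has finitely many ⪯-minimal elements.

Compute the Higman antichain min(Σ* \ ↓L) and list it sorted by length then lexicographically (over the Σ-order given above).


Antichain: [d3, 63, 262, 9222d, 9d2999].

|Q|=55, |F|=38, |δ|=233 (15 ε).
min D↑ (36 st, q0=0, F={4}): 0:3→0,d→1,2→2,9→3,6→1 1:3→4,d→1,2→5,9→6,6→1 2:3→2,d→5,2→2,9→7,6→8 3:3→3,d→9,2→10,9→3,6→6 4:3→4,d→4,2→4,9→4,6→4 5:3→4,d→5,2→5,9→11,6→8 6:3→4,d→9,2→12,9→6,6→6 7:3→7,d→13,2→10,9→7,6→8 8:3→4,d→8,2→4,9→8,6→8 9:3→4,d→9,2→14,9→9,6→9 10:3→10,d→15,2→16,9→10,6→8 11:3→4,d→13,2→12,9→11,6→8 12:3→4,d→15,2→17,9→12,6→8 13:3→4,d→13,2→14,9→13,6→8 14:3→4,d→14,2→18,9→19,6→20 15:3→4,d→15,2→18,9→15,6→8 16:3→16,d→21,2→22,9→16,6→8 17:3→4,d→21,2→23,9→17,6→8 18:3→4,d→18,2→24,9→25,6→20 19:3→4,d→19,2→25,9→26,6→27 20:3→4,d→20,2→4,9→27,6→20 21:3→4,d→21,2→24,9→21,6→8 22:3→22,d→4,2→22,9→22,6→28 23:3→4,d→4,2→23,9→23,6→28 24:3→4,d→4,2→24,9→29,6→30 25:3→4,d→25,2→29,9→31,6→27 26:3→4,d→26,2→31,9→4,6→32 27:3→4,d→27,2→4,9→32,6→27 28:3→4,d→4,2→4,9→28,6→28 29:3→4,d→4,2→29,9→33,6→34 30:3→4,d→4,2→4,9→34,6→30 31:3→4,d→31,2→33,9→4,6→32 32:3→4,d→32,2→4,9→4,6→32 33:3→4,d→4,2→33,9→4,6→35 34:3→4,d→4,2→4,9→35,6→34 35:3→4,d→4,2→4,9→4,6→35 [Hopcroft].
'd3': |S_i|=[44, 37, 2] end={s13,s25} — reject; 2/2 single-dels accept.
'63': run [44, 37, 2] end={s13,s25} ∉↓L; 2/2 single-dels accept.
'262': N↓-sim [44, 39, 12, 1] end={s25} rej; 3/3 deletions ∈↓L.
'9222d': N↓-sim [44, 39, 33, 24, 12, 1] end={s25} — reject; 5/5 single-dels accept.
'9d2999': |S_i|=[44, 39, 28, 23, 16, 7, 1] end={s25} — reject; 6/6 single-dels accept.
5 minimals (antichain).


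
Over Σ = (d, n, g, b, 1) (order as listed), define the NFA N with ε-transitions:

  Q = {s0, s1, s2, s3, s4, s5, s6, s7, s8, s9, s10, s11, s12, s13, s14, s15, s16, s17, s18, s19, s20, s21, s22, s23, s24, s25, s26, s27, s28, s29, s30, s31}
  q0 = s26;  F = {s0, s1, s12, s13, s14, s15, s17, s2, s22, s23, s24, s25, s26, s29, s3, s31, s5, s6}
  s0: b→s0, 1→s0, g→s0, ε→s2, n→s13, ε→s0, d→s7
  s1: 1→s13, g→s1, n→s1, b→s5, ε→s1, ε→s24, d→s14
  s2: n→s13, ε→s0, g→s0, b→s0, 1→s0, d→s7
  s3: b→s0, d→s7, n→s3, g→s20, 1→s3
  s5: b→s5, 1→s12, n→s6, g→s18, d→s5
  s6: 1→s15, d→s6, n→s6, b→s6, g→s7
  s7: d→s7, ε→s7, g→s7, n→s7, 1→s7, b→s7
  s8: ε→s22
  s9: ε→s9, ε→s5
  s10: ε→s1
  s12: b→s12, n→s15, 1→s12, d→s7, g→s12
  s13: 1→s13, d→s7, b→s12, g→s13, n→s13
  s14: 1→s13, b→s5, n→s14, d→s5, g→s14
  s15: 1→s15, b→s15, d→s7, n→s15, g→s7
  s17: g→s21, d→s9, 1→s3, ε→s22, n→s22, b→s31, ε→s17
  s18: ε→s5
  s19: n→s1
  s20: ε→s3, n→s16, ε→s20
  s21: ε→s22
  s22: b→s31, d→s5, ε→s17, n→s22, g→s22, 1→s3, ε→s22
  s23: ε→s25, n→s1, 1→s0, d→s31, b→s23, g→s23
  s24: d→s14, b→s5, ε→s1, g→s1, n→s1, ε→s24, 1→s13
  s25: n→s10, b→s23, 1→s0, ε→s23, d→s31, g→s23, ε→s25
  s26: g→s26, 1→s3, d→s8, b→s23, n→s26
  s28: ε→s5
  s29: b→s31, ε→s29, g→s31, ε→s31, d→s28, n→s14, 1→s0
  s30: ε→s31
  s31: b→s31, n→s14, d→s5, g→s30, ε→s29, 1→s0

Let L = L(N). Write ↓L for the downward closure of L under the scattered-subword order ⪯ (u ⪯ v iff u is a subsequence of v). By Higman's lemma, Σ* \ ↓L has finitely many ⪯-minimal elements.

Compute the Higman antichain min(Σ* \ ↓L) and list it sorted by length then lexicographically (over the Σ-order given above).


|Q|=32, |F|=18, |δ|=125 (28 ε).
min D↑ (14 st, q0=0, F={8}): 0:d→1,n→0,g→0,b→2,1→3 1:d→4,n→1,g→1,b→5,1→3 2:d→5,n→6,g→2,b→2,1→7 3:d→8,n→3,g→3,b→7,1→3 4:d→4,n→9,g→4,b→4,1→10 5:d→4,n→11,g→5,b→5,1→7 6:d→11,n→6,g→6,b→4,1→12 7:d→8,n→12,g→7,b→7,1→7 8:d→8,n→8,g→8,b→8,1→8 9:d→9,n→9,g→8,b→9,1→13 10:d→8,n→13,g→10,b→10,1→10 11:d→4,n→11,g→11,b→4,1→12 12:d→8,n→12,g→12,b→10,1→12 13:d→8,n→13,g→8,b→13,1→13 [Hopcroft].
'1d': run [28, 9, 1] end={s7} ∉↓L; 2/2 single-dels accept.
'ddng': N↓-sim [28, 22, 8, 3, 1] end={s7} — reject; 4/4 deletions ∈↓L.
'bnbng': |S_i|=[28, 19, 11, 6, 3, 1] end={s7} rej; 5/5 single-dels accept.
3 minimals (antichain).

Antichain: [1d, ddng, bnbng].


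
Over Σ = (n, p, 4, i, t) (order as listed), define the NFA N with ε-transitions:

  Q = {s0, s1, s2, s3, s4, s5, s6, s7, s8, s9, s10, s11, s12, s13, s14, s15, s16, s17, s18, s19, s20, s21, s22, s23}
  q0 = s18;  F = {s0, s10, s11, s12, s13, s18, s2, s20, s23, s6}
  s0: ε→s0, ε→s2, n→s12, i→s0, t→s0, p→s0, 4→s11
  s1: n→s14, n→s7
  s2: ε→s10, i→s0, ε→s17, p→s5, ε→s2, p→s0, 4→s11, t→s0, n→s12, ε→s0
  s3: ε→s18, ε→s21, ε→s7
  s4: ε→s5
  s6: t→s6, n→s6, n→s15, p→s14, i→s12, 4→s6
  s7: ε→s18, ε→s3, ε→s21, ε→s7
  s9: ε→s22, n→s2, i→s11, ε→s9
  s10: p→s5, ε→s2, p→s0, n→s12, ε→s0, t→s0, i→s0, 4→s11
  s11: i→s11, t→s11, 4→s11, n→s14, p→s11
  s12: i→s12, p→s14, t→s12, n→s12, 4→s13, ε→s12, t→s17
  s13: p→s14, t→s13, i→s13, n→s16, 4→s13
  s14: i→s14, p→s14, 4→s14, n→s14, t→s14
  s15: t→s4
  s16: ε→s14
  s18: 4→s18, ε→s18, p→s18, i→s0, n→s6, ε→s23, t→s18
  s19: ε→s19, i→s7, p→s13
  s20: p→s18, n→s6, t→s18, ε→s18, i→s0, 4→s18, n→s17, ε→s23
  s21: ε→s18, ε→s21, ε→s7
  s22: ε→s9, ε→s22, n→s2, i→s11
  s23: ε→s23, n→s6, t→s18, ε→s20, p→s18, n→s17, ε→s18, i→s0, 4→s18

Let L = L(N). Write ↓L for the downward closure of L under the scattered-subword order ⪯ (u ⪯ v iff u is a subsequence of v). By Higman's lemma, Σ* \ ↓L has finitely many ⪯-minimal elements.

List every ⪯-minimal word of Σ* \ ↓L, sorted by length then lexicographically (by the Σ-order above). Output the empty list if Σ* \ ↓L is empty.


|Q|=24, |F|=10, |δ|=103 (33 ε).
min D↑ (7 st, q0=0, F={3}): 0:n→1,p→0,4→0,i→2,t→0 1:n→1,p→3,4→1,i→4,t→1 2:n→4,p→2,4→5,i→2,t→2 3:n→3,p→3,4→3,i→3,t→3 4:n→4,p→3,4→6,i→4,t→4 5:n→3,p→5,4→5,i→5,t→5 6:n→3,p→3,4→6,i→6,t→6.
'np': run [16, 9, 1] end={s14} — reject; 2/2 del acc.
'i4n': |S_i|=[16, 10, 4, 2] end={s14,s16} rej; 3/3 deletions ∈↓L.
2 minimals (antichain).

Antichain: [np, i4n].


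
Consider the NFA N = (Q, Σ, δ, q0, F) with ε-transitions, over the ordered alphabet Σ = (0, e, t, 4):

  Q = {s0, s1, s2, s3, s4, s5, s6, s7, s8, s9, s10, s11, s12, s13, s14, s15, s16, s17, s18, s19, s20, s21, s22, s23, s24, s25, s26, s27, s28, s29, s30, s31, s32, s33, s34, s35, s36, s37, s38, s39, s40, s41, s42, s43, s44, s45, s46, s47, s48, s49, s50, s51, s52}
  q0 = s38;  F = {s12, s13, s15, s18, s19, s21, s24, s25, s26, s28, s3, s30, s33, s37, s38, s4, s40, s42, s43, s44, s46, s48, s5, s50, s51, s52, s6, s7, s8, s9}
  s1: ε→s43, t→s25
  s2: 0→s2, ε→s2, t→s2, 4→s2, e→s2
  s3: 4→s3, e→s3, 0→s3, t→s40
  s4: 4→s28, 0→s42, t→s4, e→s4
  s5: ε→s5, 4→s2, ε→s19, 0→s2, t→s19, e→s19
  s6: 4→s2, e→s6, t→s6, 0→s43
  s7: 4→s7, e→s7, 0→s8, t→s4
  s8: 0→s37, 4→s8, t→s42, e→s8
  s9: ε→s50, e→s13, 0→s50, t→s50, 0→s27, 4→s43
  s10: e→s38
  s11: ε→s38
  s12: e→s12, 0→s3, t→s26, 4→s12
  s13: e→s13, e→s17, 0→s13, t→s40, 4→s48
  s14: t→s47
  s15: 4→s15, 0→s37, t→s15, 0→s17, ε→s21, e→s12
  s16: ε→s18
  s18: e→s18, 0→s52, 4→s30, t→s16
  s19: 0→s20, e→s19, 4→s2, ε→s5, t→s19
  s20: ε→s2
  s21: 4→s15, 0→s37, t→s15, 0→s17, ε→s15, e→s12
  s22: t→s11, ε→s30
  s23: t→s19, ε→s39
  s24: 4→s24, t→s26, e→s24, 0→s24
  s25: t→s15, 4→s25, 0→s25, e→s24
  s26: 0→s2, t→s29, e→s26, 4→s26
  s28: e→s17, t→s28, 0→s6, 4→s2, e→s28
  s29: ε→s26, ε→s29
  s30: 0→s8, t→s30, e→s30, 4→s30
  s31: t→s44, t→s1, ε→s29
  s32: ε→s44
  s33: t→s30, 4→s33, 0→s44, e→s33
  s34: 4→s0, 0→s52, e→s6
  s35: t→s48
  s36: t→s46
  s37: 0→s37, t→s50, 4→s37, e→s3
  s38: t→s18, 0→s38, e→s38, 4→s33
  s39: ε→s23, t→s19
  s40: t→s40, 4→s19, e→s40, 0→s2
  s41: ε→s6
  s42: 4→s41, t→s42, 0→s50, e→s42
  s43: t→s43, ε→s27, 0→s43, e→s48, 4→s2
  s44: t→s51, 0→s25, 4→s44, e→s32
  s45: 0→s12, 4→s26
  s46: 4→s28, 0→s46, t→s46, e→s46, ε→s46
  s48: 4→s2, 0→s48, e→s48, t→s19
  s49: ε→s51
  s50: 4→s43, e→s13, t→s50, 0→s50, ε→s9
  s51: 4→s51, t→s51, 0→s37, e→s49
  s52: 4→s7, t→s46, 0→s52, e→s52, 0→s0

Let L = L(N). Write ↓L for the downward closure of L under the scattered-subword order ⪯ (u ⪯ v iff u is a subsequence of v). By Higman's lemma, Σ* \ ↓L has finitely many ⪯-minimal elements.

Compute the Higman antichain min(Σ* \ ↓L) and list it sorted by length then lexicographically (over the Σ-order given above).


|Q|=53, |F|=30, |δ|=168 (23 ε).
min D↑ (28 st, q0=0, F={18}): 0:0→0,e→0,t→1,4→2 1:0→3,e→1,t→1,4→4 2:0→5,e→2,t→4,4→2 3:0→3,e→3,t→6,4→7 4:0→8,e→4,t→4,4→4 5:0→9,e→5,t→10,4→5 6:0→6,e→6,t→6,4→11 7:0→8,e→7,t→12,4→7 8:0→13,e→8,t→14,4→8 9:0→9,e→15,t→16,4→9 10:0→13,e→10,t→10,4→10 11:0→17,e→11,t→11,4→18 12:0→14,e→12,t→12,4→11 13:0→13,e→19,t→20,4→13 14:0→20,e→14,t→14,4→17 15:0→15,e→15,t→21,4→15 16:0→13,e→22,t→16,4→16 17:0→23,e→17,t→17,4→18 18:0→18,e→18,t→18,4→18 19:0→19,e→19,t→24,4→19 20:0→20,e→25,t→20,4→23 21:0→18,e→21,t→21,4→21 22:0→19,e→22,t→21,4→22 23:0→23,e→26,t→23,4→18 24:0→18,e→24,t→24,4→27 25:0→25,e→25,t→24,4→26 26:0→26,e→26,t→27,4→18 27:0→18,e→27,t→27,4→18 [Hopcroft].
't0t44': run [40, 34, 24, 18, 11, 1] end={s2} ∉↓L; 5/5 single-dels accept.
'400et0': |S_i|=[40, 34, 29, 21, 13, 7, 2] end={s2,s20} rej; 6/6 single-dels accept.
2 words, ⪯-incomp.

A = [t0t44, 400et0].


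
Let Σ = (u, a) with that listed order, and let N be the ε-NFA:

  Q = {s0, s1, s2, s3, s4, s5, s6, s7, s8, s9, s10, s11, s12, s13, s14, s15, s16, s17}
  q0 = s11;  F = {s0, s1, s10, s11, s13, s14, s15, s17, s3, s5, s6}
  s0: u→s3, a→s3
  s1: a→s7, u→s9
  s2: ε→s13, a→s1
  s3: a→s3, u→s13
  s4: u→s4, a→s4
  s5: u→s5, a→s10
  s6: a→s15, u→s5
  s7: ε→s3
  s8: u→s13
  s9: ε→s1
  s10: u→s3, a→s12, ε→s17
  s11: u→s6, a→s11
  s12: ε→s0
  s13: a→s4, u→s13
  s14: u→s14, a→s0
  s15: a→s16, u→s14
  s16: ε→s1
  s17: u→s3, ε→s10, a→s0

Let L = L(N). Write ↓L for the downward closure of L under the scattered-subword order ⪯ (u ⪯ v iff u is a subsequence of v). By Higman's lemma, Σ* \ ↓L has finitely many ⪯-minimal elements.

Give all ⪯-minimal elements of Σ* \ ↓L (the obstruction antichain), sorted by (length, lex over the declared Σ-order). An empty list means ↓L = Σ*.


|Q|=18, |F|=11, |δ|=33 (7 ε).
min D↑ (11 st, q0=0, F={10}): 0:u→1,a→0 1:u→2,a→3 2:u→2,a→4 3:u→5,a→6 4:u→7,a→8 5:u→5,a→8 6:u→6,a→7 7:u→9,a→7 8:u→7,a→7 9:u→9,a→10 10:u→10,a→10 [Hopcroft].
'uuauua': run [16, 15, 12, 8, 3, 2, 1] end={s4} — reject; 6/6 deletions ∈↓L.
'uaaaua': run [16, 15, 13, 9, 4, 2, 1] end={s4} — reject; 6/6 del acc.
2 words, ⪯-incomp.

min(Σ*\↓L) = [uuauua, uaaaua].


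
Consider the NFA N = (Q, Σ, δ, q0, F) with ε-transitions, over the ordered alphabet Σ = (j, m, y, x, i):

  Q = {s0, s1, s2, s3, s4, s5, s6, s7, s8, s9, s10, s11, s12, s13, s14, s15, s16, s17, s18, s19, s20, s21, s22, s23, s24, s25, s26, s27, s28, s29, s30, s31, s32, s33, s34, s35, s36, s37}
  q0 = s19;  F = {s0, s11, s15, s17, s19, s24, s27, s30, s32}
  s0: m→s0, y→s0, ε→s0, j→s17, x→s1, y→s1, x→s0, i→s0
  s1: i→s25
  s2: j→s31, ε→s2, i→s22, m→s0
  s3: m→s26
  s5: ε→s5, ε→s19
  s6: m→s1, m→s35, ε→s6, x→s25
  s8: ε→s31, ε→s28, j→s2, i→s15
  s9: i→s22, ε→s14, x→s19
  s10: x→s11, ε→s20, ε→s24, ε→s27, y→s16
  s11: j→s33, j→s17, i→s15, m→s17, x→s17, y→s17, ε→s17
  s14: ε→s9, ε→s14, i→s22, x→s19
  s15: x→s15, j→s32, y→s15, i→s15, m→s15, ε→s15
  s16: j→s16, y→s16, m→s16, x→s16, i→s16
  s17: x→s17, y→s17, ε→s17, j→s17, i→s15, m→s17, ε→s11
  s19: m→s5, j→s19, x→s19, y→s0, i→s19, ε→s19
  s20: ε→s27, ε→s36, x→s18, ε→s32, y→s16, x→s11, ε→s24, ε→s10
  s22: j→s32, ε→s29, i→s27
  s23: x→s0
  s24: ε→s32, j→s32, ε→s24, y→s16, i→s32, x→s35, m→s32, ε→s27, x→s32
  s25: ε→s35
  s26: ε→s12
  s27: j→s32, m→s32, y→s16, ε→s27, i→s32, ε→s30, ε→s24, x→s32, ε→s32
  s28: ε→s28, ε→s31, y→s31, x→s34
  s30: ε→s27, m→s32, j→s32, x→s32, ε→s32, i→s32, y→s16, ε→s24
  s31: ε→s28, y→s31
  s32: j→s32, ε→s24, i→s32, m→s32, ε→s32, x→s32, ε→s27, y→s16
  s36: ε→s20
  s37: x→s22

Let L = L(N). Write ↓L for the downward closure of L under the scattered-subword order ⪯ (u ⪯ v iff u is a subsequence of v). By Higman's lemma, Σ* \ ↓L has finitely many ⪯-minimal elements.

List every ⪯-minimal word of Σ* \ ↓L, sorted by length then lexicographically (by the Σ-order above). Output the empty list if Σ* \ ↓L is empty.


|Q|=38, |F|=9, |δ|=123 (43 ε).
min D↑ (6 st, q0=0, F={5}): 0:j→0,m→0,y→1,x→0,i→0 1:j→2,m→1,y→1,x→1,i→1 2:j→2,m→2,y→2,x→2,i→3 3:j→4,m→3,y→3,x→3,i→3 4:j→4,m→4,y→5,x→4,i→4 5:j→5,m→5,y→5,x→5,i→5 [Hopcroft].
'yjijy': run [15, 13, 10, 7, 6, 1] end={s16} ∉↓L; 5/5 del acc.
1 obstructions.

min(Σ*\↓L) = [yjijy].


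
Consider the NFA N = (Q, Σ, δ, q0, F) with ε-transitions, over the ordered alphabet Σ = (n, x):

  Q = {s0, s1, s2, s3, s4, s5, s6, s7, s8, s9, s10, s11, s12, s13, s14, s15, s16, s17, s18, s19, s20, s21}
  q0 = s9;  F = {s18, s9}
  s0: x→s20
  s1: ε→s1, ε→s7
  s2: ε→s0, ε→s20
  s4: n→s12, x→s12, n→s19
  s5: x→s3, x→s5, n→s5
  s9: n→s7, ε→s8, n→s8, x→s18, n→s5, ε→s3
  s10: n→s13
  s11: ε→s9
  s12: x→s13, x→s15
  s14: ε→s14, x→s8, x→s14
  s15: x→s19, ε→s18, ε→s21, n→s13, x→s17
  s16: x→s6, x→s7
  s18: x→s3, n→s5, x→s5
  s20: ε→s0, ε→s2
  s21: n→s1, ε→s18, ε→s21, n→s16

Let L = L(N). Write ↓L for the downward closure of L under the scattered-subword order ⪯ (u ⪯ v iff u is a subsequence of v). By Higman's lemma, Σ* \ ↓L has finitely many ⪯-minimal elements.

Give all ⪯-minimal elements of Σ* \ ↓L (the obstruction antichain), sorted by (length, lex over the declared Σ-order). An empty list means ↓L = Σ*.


|Q|=22, |F|=2, |δ|=40 (14 ε).
min D↑ (3 st, q0=0, F={1}): 0:n→1,x→2 1:n→1,x→1 2:n→1,x→1 [Hopcroft].
'n': N↓-sim [6, 4] end={s3,s5,s7,s8} ∉↓L; 1/1 del acc.
'xx': |S_i|=[6, 3, 2] end={s3,s5} rej; 2/2 del acc.
2 minimals (antichain).

A = [n, xx].


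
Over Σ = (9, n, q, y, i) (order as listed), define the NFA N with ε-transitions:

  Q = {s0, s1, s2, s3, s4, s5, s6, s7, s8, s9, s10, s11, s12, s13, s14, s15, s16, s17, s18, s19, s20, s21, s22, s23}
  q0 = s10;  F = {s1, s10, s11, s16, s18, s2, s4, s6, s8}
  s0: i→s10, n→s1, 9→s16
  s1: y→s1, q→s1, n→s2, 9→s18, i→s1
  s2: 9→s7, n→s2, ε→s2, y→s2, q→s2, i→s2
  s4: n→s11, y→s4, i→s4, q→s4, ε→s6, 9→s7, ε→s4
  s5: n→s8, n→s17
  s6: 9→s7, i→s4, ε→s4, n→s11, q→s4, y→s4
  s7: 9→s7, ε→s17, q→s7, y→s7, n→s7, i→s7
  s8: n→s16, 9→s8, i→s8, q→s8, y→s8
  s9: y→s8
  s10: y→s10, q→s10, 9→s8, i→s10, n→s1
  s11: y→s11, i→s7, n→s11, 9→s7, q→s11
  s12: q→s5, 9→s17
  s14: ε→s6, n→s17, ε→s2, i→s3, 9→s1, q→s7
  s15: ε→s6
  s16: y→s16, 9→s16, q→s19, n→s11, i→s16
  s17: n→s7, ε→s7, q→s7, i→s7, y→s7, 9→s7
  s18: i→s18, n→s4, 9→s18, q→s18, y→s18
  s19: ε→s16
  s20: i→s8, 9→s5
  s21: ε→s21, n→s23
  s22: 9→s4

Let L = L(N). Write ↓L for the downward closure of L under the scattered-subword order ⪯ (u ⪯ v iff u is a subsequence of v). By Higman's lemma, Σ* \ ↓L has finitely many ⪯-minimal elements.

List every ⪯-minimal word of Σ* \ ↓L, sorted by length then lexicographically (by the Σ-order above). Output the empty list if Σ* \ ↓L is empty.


|Q|=24, |F|=9, |δ|=82 (11 ε).
min D↑ (9 st, q0=0, F={8}): 0:9→1,n→2,q→0,y→0,i→0 1:9→1,n→3,q→1,y→1,i→1 2:9→4,n→5,q→2,y→2,i→2 3:9→3,n→6,q→3,y→3,i→3 4:9→4,n→7,q→4,y→4,i→4 5:9→8,n→5,q→5,y→5,i→5 6:9→8,n→6,q→6,y→6,i→8 7:9→8,n→6,q→7,y→7,i→7 8:9→8,n→8,q→8,y→8,i→8.
'nn9': run [12, 10, 6, 2] end={s17,s7} — reject; 3/3 del acc.
'9nni': N↓-sim [12, 9, 7, 3, 2] end={s17,s7} rej; 4/4 del acc.
2 words, ⪯-incomp.

Antichain: [nn9, 9nni].


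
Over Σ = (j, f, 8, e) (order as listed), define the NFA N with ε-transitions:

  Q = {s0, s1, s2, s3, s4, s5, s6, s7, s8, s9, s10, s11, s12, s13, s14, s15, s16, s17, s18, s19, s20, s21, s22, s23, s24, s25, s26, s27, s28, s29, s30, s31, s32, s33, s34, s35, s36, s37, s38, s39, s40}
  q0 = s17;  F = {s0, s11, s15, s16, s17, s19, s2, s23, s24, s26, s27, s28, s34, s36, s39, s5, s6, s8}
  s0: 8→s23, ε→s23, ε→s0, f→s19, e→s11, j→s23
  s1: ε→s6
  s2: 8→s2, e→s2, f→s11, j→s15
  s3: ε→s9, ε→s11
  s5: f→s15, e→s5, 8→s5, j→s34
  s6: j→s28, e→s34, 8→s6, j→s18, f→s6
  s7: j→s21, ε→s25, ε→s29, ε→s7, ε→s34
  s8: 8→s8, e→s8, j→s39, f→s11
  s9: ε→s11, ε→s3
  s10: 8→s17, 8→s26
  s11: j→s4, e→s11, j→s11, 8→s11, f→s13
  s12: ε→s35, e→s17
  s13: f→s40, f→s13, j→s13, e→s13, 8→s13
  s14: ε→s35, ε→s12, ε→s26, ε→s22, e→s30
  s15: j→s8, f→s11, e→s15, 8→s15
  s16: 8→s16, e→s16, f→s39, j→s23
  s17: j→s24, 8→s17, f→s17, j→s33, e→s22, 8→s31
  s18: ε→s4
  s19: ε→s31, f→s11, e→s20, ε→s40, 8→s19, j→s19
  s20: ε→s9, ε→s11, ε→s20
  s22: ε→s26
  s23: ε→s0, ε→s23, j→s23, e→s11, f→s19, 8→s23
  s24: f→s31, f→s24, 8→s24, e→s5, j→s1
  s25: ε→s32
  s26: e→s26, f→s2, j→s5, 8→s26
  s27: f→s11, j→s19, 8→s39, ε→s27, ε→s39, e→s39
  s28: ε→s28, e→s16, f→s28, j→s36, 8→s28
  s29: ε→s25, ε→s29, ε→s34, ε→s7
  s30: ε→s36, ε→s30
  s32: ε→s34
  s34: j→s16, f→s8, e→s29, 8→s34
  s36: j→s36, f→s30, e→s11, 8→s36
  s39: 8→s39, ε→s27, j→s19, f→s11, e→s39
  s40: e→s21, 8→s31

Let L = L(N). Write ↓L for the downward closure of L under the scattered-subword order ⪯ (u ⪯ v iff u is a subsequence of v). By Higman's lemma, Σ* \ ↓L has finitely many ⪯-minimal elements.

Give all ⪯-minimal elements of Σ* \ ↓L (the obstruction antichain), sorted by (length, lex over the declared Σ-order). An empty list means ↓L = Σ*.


A = [efff, jjjjef].

|Q|=41, |F|=18, |δ|=126 (37 ε).
min D↑ (17 st, q0=0, F={13}): 0:j→1,f→0,8→0,e→2 1:j→3,f→1,8→1,e→4 2:j→4,f→5,8→2,e→2 3:j→6,f→3,8→3,e→7 4:j→7,f→8,8→4,e→4 5:j→8,f→9,8→5,e→5 6:j→10,f→6,8→6,e→11 7:j→11,f→12,8→7,e→7 8:j→12,f→9,8→8,e→8 9:j→9,f→13,8→9,e→9 10:j→10,f→10,8→10,e→9 11:j→14,f→15,8→11,e→11 12:j→15,f→9,8→12,e→12 13:j→13,f→13,8→13,e→13 14:j→14,f→16,8→14,e→9 15:j→16,f→9,8→15,e→15 16:j→16,f→9,8→16,e→9.
'efff': |S_i|=[35, 26, 15, 6, 4] end={s13,s21,s31,s40} ∉↓L; 4/4 deletions ∈↓L.
'jjjjef': N↓-sim [35, 31, 27, 19, 14, 9, 4] end={s13,s21,s31,s40} — reject; 6/6 del acc.
2 obstructions.


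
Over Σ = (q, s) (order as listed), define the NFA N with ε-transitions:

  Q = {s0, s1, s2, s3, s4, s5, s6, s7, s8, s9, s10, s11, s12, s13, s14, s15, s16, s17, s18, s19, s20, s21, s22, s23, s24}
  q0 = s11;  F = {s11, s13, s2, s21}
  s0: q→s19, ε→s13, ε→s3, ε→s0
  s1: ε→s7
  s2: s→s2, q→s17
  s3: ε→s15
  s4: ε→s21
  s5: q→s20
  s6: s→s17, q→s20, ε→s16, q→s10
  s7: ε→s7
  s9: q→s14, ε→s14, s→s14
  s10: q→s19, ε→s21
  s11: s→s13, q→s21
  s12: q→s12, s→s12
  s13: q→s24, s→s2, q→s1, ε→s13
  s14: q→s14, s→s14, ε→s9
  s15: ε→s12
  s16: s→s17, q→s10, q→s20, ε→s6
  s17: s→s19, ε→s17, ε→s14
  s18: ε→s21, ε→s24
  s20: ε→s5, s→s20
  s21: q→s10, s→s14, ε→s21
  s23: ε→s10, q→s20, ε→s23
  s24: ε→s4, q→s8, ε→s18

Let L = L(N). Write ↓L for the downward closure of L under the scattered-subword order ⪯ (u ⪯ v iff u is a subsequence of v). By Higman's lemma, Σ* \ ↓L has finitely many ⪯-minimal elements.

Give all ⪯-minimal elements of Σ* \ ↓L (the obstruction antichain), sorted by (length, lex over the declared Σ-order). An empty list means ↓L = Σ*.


|Q|=25, |F|=4, |δ|=52 (24 ε).
min D↑ (5 st, q0=0, F={3}): 0:q→1,s→2 1:q→1,s→3 2:q→1,s→4 3:q→3,s→3 4:q→3,s→4 [Hopcroft].
'qs': run [15, 12, 3] end={s14,s19,s9} ∉↓L; 2/2 del acc.
'ssq': run [15, 14, 5, 4] end={s14,s17,s19,s9} rej; 3/3 deletions ∈↓L.
2 words, ⪯-incomp.

A = [qs, ssq].


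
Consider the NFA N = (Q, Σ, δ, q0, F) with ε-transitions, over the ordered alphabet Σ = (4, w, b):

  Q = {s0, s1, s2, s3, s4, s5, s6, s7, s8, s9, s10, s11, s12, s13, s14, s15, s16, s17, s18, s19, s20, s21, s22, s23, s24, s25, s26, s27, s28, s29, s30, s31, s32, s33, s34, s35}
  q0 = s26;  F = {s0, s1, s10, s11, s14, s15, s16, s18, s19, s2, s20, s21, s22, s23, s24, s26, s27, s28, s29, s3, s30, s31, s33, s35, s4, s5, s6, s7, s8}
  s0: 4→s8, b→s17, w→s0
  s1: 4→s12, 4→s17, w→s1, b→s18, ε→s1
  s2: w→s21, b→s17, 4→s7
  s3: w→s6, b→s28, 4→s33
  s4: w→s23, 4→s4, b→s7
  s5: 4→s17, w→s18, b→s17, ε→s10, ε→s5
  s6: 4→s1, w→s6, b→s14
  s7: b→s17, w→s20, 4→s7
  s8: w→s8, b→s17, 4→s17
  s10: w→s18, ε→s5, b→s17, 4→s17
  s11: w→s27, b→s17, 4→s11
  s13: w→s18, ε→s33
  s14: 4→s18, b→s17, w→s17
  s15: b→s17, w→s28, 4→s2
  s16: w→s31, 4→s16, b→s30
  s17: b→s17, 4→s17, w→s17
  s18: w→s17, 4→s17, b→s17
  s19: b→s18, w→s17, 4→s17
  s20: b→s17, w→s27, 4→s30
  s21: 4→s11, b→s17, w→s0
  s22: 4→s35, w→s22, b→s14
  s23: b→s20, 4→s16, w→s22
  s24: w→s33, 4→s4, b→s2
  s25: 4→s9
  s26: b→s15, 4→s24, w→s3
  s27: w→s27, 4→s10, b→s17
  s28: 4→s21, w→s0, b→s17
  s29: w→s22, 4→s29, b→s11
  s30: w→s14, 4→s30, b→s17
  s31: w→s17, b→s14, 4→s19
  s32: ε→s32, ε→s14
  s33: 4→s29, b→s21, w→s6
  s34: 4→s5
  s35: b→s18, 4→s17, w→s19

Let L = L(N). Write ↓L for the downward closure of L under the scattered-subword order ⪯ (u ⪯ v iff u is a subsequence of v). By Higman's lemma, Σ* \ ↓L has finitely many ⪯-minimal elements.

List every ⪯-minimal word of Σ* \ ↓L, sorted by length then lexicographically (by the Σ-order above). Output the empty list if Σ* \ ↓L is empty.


|Q|=36, |F|=29, |δ|=101 (7 ε).
min D↑ (29 st, q0=0, F={9}): 0:4→1,w→2,b→3 1:4→4,w→5,b→6 2:4→5,w→7,b→8 3:4→6,w→8,b→9 4:4→4,w→10,b→11 5:4→12,w→7,b→13 6:4→11,w→13,b→9 7:4→14,w→7,b→15 8:4→13,w→16,b→9 9:4→9,w→9,b→9 10:4→17,w→18,b→19 11:4→11,w→19,b→9 12:4→12,w→18,b→20 13:4→20,w→16,b→9 14:4→9,w→14,b→21 15:4→21,w→9,b→9 16:4→22,w→16,b→9 17:4→17,w→23,b→24 18:4→25,w→18,b→15 19:4→24,w→26,b→9 20:4→20,w→26,b→9 21:4→9,w→9,b→9 22:4→9,w→22,b→9 23:4→27,w→9,b→15 24:4→24,w→15,b→9 25:4→9,w→27,b→21 26:4→28,w→26,b→9 27:4→9,w→9,b→21 28:4→9,w→21,b→9 (ε-aug+det+¬).
'bb': |S_i|=[31, 16, 1] end={s17} — reject; 2/2 deletions ∈↓L.
'ww44': run [31, 25, 15, 9, 2] end={s12,s17} — reject; 4/4 single-dels accept.
'wwbw': |S_i|=[31, 25, 15, 3, 1] end={s17} — reject; 4/4 single-dels accept.
'44w4ww': run [31, 27, 21, 17, 11, 5, 1] end={s17} rej; 6/6 del acc.
4 minimals (antichain).

Antichain: [bb, ww44, wwbw, 44w4ww].


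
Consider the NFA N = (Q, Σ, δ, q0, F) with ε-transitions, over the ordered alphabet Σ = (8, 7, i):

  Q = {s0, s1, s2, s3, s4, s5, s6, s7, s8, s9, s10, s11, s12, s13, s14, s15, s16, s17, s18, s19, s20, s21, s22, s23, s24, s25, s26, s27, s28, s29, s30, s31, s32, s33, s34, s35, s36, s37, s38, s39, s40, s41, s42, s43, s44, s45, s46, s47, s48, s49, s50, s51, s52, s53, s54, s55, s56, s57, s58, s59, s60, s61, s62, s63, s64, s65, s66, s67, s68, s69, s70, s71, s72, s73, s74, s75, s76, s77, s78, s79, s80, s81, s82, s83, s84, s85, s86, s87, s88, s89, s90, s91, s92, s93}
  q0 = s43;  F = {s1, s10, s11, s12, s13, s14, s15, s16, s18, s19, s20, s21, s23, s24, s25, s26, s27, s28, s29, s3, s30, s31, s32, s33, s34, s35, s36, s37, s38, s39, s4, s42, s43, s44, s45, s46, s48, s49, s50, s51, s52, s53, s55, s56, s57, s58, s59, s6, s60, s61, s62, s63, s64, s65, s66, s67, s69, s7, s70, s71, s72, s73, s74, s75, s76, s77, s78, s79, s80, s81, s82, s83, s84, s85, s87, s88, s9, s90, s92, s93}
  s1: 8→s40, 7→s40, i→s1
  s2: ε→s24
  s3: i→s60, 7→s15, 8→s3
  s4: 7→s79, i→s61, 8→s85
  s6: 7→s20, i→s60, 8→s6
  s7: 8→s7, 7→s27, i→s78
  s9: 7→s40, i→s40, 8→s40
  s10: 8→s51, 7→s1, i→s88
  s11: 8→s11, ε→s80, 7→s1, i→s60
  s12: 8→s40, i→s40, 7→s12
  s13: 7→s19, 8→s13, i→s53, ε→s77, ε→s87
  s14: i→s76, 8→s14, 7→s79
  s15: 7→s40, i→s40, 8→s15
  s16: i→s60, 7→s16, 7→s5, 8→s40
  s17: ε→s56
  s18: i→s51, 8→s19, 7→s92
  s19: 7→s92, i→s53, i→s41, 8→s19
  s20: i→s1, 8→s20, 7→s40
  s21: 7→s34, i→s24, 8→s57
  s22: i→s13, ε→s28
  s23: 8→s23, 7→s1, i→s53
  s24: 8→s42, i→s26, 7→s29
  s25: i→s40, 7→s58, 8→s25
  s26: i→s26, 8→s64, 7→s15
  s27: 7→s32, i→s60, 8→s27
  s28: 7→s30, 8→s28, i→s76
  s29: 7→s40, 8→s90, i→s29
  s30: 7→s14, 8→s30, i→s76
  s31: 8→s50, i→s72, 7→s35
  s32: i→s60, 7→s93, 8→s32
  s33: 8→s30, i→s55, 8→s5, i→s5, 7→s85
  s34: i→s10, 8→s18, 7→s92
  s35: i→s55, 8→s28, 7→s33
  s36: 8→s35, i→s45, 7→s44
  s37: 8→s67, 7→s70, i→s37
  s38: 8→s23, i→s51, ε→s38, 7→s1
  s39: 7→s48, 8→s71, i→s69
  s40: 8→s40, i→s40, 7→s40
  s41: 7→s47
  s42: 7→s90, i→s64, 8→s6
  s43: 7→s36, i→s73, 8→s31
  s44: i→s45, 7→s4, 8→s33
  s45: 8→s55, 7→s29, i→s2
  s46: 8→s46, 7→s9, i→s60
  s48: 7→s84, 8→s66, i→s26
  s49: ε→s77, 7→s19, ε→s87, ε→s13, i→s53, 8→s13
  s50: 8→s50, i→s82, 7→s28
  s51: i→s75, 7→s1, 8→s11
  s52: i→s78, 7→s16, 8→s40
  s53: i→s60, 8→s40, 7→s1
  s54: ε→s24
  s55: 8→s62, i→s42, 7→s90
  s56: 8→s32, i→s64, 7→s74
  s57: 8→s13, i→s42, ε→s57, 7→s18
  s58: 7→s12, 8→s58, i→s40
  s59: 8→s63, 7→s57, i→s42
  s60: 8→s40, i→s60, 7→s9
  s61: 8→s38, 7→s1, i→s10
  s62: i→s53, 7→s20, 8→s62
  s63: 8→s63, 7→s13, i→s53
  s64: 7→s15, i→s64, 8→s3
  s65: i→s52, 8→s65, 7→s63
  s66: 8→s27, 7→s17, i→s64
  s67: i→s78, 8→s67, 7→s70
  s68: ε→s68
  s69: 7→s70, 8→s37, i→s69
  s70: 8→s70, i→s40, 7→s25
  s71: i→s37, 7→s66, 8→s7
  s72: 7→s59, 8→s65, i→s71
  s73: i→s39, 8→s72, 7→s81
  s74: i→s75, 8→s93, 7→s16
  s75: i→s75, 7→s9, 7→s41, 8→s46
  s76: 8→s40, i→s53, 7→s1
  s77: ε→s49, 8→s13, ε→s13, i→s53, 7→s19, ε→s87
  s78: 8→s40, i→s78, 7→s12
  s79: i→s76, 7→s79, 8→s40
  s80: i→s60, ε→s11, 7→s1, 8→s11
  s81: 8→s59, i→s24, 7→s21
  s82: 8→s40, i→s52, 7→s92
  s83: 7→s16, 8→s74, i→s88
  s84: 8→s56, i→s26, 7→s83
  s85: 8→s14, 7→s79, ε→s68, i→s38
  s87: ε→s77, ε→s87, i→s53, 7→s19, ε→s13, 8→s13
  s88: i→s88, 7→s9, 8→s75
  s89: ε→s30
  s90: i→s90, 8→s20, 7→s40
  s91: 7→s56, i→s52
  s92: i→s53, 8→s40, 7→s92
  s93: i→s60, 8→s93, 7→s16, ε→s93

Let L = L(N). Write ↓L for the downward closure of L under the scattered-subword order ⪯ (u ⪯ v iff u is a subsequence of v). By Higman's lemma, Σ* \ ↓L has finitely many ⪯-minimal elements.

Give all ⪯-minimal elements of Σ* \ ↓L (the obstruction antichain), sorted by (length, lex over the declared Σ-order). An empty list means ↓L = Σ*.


min(Σ*\↓L) = [88i8, 7i77, 77778, iii7i].

|Q|=94, |F|=80, |δ|=275 (23 ε).
min D↑ (77 st, q0=0, F={26}): 0:8→1,7→2,i→3 1:8→4,7→5,i→6 2:8→5,7→7,i→8 3:8→6,7→9,i→10 4:8→4,7→11,i→12 5:8→11,7→13,i→14 6:8→15,7→16,i→17 7:8→13,7→18,i→8 8:8→14,7→19,i→20 9:8→16,7→21,i→20 10:8→17,7→22,i→23 11:8→11,7→24,i→25 12:8→26,7→27,i→28 13:8→24,7→29,i→14 14:8→30,7→31,i→32 15:8→15,7→33,i→28 16:8→33,7→34,i→32 17:8→35,7→36,i→37 18:8→29,7→38,i→39 19:8→31,7→26,i→19 20:8→32,7→19,i→40 21:8→34,7→41,i→20 22:8→36,7→42,i→40 23:8→37,7→43,i→23 24:8→24,7→44,i→25 25:8→26,7→45,i→46 26:8→26,7→26,i→26 27:8→26,7→27,i→46 28:8→26,7→47,i→48 29:8→44,7→38,i→49 30:8→30,7→50,i→46 31:8→50,7→26,i→31 32:8→51,7→31,i→52 33:8→33,7→53,i→46 34:8→53,7→54,i→32 35:8→35,7→55,i→48 36:8→55,7→56,i→52 37:8→57,7→43,i→37 38:8→26,7→38,i→25 39:8→49,7→45,i→58 40:8→52,7→59,i→40 41:8→54,7→27,i→58 42:8→56,7→60,i→40 43:8→43,7→61,i→26 44:8→44,7→38,i→25 45:8→26,7→26,i→45 46:8→26,7→45,i→62 47:8→26,7→47,i→62 48:8→26,7→63,i→48 49:8→64,7→45,i→65 50:8→50,7→26,i→45 51:8→51,7→50,i→62 52:8→66,7→59,i→52 53:8→53,7→67,i→46 54:8→67,7→27,i→65 55:8→55,7→68,i→62 56:8→68,7→69,i→52 57:8→57,7→43,i→48 58:8→65,7→45,i→70 59:8→59,7→26,i→26 60:8→69,7→47,i→70 61:8→61,7→71,i→26 62:8→26,7→72,i→62 63:8→26,7→63,i→26 64:8→64,7→45,i→46 65:8→73,7→45,i→74 66:8→66,7→59,i→62 67:8→67,7→27,i→46 68:8→68,7→75,i→62 69:8→75,7→47,i→74 70:8→74,7→72,i→70 71:8→71,7→63,i→26 72:8→26,7→26,i→26 73:8→73,7→45,i→62 74:8→76,7→72,i→74 75:8→75,7→47,i→62 76:8→76,7→72,i→62 [Hopcroft].
'88i8': N↓-sim [87, 66, 44, 15, 1] end={s40} — reject; 4/4 single-dels accept.
'7i77': N↓-sim [87, 72, 33, 9, 2] end={s40,s47} rej; 4/4 single-dels accept.
'77778': N↓-sim [87, 72, 62, 38, 13, 1] end={s40} ∉↓L; 5/5 single-dels accept.
'iii7i': run [87, 73, 49, 24, 9, 1] end={s40} — reject; 5/5 del acc.
4 obstructions.


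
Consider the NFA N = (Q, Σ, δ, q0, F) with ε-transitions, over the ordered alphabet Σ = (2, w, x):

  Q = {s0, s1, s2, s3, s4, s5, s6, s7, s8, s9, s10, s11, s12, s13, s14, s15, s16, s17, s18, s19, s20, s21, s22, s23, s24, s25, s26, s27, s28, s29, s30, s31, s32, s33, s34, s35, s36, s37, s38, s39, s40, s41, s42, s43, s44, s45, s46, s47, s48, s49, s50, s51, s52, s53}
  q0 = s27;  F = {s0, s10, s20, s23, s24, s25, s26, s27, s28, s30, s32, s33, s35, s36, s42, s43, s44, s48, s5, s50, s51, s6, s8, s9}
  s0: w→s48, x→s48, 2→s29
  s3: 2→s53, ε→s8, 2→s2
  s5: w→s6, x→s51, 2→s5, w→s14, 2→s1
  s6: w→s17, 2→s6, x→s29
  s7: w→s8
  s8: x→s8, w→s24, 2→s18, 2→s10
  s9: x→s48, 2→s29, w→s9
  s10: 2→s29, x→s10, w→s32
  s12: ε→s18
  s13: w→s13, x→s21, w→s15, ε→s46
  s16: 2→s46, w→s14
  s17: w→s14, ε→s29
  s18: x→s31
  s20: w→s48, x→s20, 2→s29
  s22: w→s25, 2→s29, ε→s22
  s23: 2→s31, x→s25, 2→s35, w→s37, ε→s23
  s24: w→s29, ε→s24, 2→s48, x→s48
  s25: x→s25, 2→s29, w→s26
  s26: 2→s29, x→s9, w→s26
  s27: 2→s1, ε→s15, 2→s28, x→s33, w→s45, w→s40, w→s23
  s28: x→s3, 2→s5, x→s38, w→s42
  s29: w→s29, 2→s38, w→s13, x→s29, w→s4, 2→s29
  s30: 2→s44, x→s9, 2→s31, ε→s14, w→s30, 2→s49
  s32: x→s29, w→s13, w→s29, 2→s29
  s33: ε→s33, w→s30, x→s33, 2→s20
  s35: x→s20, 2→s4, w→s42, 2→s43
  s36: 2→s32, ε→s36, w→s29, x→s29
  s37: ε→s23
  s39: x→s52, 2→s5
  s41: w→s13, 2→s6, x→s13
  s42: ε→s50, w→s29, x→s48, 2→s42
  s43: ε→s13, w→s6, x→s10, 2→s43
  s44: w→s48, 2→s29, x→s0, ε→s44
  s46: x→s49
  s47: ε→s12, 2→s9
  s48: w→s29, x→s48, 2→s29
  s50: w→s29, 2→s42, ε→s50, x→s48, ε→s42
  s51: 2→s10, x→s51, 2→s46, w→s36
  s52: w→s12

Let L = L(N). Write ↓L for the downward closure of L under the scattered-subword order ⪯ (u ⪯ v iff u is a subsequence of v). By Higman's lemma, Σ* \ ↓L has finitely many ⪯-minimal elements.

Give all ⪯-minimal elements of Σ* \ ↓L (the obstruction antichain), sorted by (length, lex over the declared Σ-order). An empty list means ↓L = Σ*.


|Q|=54, |F|=24, |δ|=129 (18 ε).
min D↑ (24 st, q0=0, F={13}): 0:2→1,w→2,x→3 1:2→4,w→5,x→6 2:2→7,w→2,x→8 3:2→9,w→10,x→3 4:2→4,w→11,x→12 5:2→5,w→13,x→14 6:2→15,w→16,x→6 7:2→17,w→5,x→9 8:2→13,w→18,x→8 9:2→13,w→14,x→9 10:2→19,w→10,x→20 11:2→11,w→13,x→13 12:2→15,w→21,x→12 13:2→13,w→13,x→13 14:2→13,w→13,x→14 15:2→13,w→22,x→15 16:2→14,w→13,x→14 17:2→17,w→11,x→15 18:2→13,w→18,x→20 19:2→13,w→14,x→23 20:2→13,w→20,x→14 21:2→22,w→13,x→13 22:2→13,w→13,x→13 23:2→13,w→14,x→14 (ε-aug+det+¬).
'2ww': |S_i|=[43, 33, 17, 10] end={s13,s14,s15,s17,s21,s29,s38,s4,s46,s49} ∉↓L; 3/3 deletions ∈↓L.
'wx2': |S_i|=[43, 32, 16, 8] end={s13,s15,s21,s29,s38,s4,s46,s49} rej; 3/3 single-dels accept.
'x22': N↓-sim [43, 29, 18, 8] end={s13,s15,s21,s29,s38,s4,s46,s49} ∉↓L; 3/3 deletions ∈↓L.
'22wx': N↓-sim [43, 33, 25, 13, 8] end={s13,s15,s21,s29,s38,s4,s46,s49} rej; 4/4 single-dels accept.
'xwxxw': N↓-sim [43, 29, 19, 11, 9, 8] end={s13,s15,s21,s29,s38,s4,s46,s49} rej; 5/5 del acc.
5 minimals (antichain).

Antichain: [2ww, wx2, x22, 22wx, xwxxw].
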